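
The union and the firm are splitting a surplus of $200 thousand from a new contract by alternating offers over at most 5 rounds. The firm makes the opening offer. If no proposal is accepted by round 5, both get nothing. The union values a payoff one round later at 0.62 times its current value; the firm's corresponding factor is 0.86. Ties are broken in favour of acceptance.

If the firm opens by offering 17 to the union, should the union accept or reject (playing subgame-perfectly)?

Reject

Round 5 (the firm proposes): the union will accept anything ≥ 0, so the firm offers 0 and keeps 200.
Round 4 (the union proposes): the firm can get 200 next round, worth 0.86 × 200 = 172 now. The union offers 172 and keeps 200 − 172 = 28.
Round 3 (the firm proposes): the union can get 28 next round, worth 0.62 × 28 = 17.36 now; the firm offers that and keeps 182.64.
Round 2 (the union proposes): the firm can get 182.64 next round, worth 0.86 × 182.64 = 157.0704 now. The union offers 157.0704 and keeps 200 − 157.0704 = 42.9296.
So by rejecting in round 1, the union gets 42.9296 next round, worth 0.62 × 42.9296 = 26.616352 now.
Offer 17 < 26.616352, so the union rejects.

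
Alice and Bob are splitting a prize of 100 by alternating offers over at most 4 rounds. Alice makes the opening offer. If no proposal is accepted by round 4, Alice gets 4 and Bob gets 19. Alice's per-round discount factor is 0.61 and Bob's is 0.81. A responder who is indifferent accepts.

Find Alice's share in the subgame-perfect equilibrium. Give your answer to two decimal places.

By backward induction:
Round 4 (Bob proposes): Alice gets 4 if talks fail, so Bob offers 4 and keeps 96.
Round 3 (Alice proposes): Bob can get 96 next round, worth 0.81 × 96 = 77.76 now; Alice offers that and keeps 22.24.
Round 2 (Bob proposes): Alice can get 22.24 next round, worth 0.61 × 22.24 = 13.5664 now; Bob offers that and keeps 86.4336.
Round 1 (Alice proposes): Bob can get 86.4336 next round, worth 0.81 × 86.4336 = 70.011216 now. Alice offers 70.011216 and keeps 100 − 70.011216 = 29.988784.

29.99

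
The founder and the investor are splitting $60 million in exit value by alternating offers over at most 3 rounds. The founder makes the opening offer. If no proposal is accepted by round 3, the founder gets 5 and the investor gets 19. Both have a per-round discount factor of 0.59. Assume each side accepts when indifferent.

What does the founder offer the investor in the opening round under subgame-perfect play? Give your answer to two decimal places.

21.13

Round 3 (the founder proposes): the investor gets 19 if talks fail, so the founder offers 19 and keeps 41.
Round 2 (the investor proposes): the founder can get 41 next round, worth 0.59 × 41 = 24.19 now, so the investor offers 24.19, keeping 35.81.
Round 1 (the founder proposes): the investor can get 35.81 next round, worth 0.59 × 35.81 = 21.1279 now. The founder offers 21.1279 and keeps 60 − 21.1279 = 38.8721.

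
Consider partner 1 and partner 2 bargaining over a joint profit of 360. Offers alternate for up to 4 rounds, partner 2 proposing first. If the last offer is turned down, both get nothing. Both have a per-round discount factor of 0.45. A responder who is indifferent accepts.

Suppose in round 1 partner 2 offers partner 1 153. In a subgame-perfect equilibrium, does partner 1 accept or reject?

Work out partner 1's continuation value if the offer is rejected.
Round 4 (partner 1 proposes): partner 2 will accept anything ≥ 0, so partner 1 offers 0 and keeps 360.
Round 3 (partner 2 proposes): partner 1 can get 360 next round, worth 0.45 × 360 = 162 now; partner 2 offers that and keeps 198.
Round 2 (partner 1 proposes): partner 2 can get 198 next round, worth 0.45 × 198 = 89.1 now, so partner 1 offers 89.1, keeping 270.9.
So by rejecting in round 1, partner 1 gets 270.9 next round, worth 0.45 × 270.9 = 121.905 now.
Offer 153 ≥ 121.905, so partner 1 accepts.

Accept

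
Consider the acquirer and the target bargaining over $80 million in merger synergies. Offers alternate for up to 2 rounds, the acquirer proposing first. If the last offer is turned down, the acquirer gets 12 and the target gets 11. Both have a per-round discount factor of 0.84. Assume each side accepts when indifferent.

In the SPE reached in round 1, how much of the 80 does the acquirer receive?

22.88

Solve by backward induction from round 2.
Round 2 (the target proposes): the acquirer gets 12 if talks fail, so the target offers 12 and keeps 68.
Round 1 (the acquirer proposes): the target can get 68 next round, worth 0.84 × 68 = 57.12 now, so the acquirer offers 57.12, keeping 22.88.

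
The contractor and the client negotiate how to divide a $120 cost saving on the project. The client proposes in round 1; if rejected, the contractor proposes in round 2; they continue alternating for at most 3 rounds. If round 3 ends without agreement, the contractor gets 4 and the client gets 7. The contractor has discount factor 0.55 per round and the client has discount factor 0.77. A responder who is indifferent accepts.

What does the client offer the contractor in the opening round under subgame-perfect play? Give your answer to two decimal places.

16.87

By backward induction:
Round 3 (the client proposes): the contractor gets 4 if talks fail, so the client offers 4 and keeps 116.
Round 2 (the contractor proposes): the client can get 116 next round, worth 0.77 × 116 = 89.32 now; the contractor offers that and keeps 30.68.
Round 1 (the client proposes): the contractor can get 30.68 next round, worth 0.55 × 30.68 = 16.874 now; the client offers that and keeps 103.126.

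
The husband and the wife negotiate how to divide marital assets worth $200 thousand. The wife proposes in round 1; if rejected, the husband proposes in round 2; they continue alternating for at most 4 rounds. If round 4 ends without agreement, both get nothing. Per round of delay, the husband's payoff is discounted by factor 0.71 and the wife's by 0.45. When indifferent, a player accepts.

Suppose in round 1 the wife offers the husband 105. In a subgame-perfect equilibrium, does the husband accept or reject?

Round 4 (the husband proposes): the wife will accept anything ≥ 0, so the husband offers 0 and keeps 200.
Round 3 (the wife proposes): the husband can get 200 next round, worth 0.71 × 200 = 142 now; the wife offers that and keeps 58.
Round 2 (the husband proposes): the wife can get 58 next round, worth 0.45 × 58 = 26.1 now; the husband offers that and keeps 173.9.
So by rejecting in round 1, the husband gets 173.9 next round, worth 0.71 × 173.9 = 123.469 now.
Offer 105 < 123.469, so the husband rejects.

Reject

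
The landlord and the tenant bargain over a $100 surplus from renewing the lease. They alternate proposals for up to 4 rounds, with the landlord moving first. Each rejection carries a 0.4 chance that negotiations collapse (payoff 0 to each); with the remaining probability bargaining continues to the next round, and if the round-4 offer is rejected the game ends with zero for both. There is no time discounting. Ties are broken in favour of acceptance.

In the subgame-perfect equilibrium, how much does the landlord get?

By backward induction:
Round 4 (the tenant proposes): rejection yields 0 for the landlord; the tenant offers 0 and keeps 100.
Round 3 (the landlord proposes): rejecting gives the tenant an expected 0.6 × 100 = 60. The landlord offers 60 and keeps 100 − 60 = 40.
Round 2 (the tenant proposes): rejecting gives the landlord an expected 0.6 × 40 = 24. The tenant offers 24 and keeps 100 − 24 = 76.
Round 1 (the landlord proposes): rejecting gives the tenant an expected 0.6 × 76 = 45.6; the landlord offers that and keeps 54.4.

54.4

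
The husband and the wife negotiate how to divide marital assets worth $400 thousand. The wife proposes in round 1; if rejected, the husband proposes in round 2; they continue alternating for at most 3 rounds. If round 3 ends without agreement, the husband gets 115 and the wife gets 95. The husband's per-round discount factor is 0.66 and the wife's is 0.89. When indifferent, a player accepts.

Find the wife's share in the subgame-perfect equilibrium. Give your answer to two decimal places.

By backward induction:
Round 3 (the wife proposes): the husband gets 115 if talks fail, so the wife offers 115 and keeps 285.
Round 2 (the husband proposes): the wife can get 285 next round, worth 0.89 × 285 = 253.65 now, so the husband offers 253.65, keeping 146.35.
Round 1 (the wife proposes): the husband can get 146.35 next round, worth 0.66 × 146.35 = 96.591 now. The wife offers 96.591 and keeps 400 − 96.591 = 303.409.

303.41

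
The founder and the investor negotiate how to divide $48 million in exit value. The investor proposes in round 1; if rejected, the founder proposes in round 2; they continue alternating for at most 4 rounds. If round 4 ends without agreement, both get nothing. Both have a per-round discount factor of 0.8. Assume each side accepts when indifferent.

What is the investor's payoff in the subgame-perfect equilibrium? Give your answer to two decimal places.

Round 4 (the founder proposes): the investor will accept anything ≥ 0, so the founder offers 0 and keeps 48.
Round 3 (the investor proposes): the founder can get 48 next round, worth 0.8 × 48 = 38.4 now. The investor offers 38.4 and keeps 48 − 38.4 = 9.6.
Round 2 (the founder proposes): the investor can get 9.6 next round, worth 0.8 × 9.6 = 7.68 now. The founder offers 7.68 and keeps 48 − 7.68 = 40.32.
Round 1 (the investor proposes): the founder can get 40.32 next round, worth 0.8 × 40.32 = 32.256 now. The investor offers 32.256 and keeps 48 − 32.256 = 15.744.

15.74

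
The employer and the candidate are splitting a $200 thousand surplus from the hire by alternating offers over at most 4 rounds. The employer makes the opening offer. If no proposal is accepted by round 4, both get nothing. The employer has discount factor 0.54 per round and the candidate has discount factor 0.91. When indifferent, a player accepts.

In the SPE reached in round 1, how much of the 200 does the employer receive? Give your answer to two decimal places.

26.85

Round 4 (the candidate proposes): rejection yields 0 for the employer; the candidate offers 0 and keeps 200.
Round 3 (the employer proposes): the candidate can get 200 next round, worth 0.91 × 200 = 182 now. The employer offers 182 and keeps 200 − 182 = 18.
Round 2 (the candidate proposes): the employer can get 18 next round, worth 0.54 × 18 = 9.72 now, so the candidate offers 9.72, keeping 190.28.
Round 1 (the employer proposes): the candidate can get 190.28 next round, worth 0.91 × 190.28 = 173.1548 now. The employer offers 173.1548 and keeps 200 − 173.1548 = 26.8452.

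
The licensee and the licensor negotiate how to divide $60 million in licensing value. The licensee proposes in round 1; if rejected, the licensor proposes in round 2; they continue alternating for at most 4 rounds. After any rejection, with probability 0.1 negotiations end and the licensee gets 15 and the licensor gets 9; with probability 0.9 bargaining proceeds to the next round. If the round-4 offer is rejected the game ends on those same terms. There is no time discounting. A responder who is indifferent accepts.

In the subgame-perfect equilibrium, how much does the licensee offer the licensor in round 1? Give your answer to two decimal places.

38.48

Round 4 (the licensor proposes): the licensee gets 15 if talks fail, so the licensor offers 15 and keeps 45.
Round 3 (the licensee proposes): rejecting gives the licensor an expected 0.9 × 45 + 0.1 × 9 = 41.4; the licensee offers that and keeps 18.6.
Round 2 (the licensor proposes): rejecting gives the licensee an expected 0.9 × 18.6 + 0.1 × 15 = 18.24, so the licensor offers 18.24, keeping 41.76.
Round 1 (the licensee proposes): rejecting gives the licensor an expected 0.9 × 41.76 + 0.1 × 9 = 38.484. The licensee offers 38.484 and keeps 60 − 38.484 = 21.516.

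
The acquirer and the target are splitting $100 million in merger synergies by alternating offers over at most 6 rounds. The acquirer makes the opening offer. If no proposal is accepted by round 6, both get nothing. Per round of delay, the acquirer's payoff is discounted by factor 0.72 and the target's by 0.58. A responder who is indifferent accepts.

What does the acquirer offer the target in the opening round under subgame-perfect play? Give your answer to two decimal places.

Round 6 (the target proposes): rejection yields 0 for the acquirer; the target offers 0 and keeps 100.
Round 5 (the acquirer proposes): the target can get 100 next round, worth 0.58 × 100 = 58 now; the acquirer offers that and keeps 42.
Round 4 (the target proposes): the acquirer can get 42 next round, worth 0.72 × 42 = 30.24 now, so the target offers 30.24, keeping 69.76.
Round 3 (the acquirer proposes): the target can get 69.76 next round, worth 0.58 × 69.76 = 40.4608 now. The acquirer offers 40.4608 and keeps 100 − 40.4608 = 59.5392.
Round 2 (the target proposes): the acquirer can get 59.5392 next round, worth 0.72 × 59.5392 = 42.868224 now. The target offers 42.868224 and keeps 100 − 42.868224 = 57.131776.
Round 1 (the acquirer proposes): the target can get 57.131776 next round, worth 0.58 × 57.131776 = 33.13643008 now, so the acquirer offers 33.13643008, keeping 66.86356992.

33.14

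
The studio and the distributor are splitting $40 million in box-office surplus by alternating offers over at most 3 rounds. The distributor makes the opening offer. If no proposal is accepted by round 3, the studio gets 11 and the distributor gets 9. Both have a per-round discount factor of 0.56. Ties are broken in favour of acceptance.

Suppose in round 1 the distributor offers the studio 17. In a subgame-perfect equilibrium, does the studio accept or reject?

Round 3 (the distributor proposes): the studio gets 11 if talks fail, so the distributor offers 11 and keeps 29.
Round 2 (the studio proposes): the distributor can get 29 next round, worth 0.56 × 29 = 16.24 now. The studio offers 16.24 and keeps 40 − 16.24 = 23.76.
So by rejecting in round 1, the studio gets 23.76 next round, worth 0.56 × 23.76 = 13.3056 now.
Offer 17 ≥ 13.3056, so the studio accepts.

Accept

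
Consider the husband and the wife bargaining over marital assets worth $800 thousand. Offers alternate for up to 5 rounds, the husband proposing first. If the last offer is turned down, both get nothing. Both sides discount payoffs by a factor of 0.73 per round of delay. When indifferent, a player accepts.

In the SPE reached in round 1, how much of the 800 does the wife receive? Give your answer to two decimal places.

Round 5 (the husband proposes): rejection yields 0 for the wife; the husband offers 0 and keeps 800.
Round 4 (the wife proposes): the husband can get 800 next round, worth 0.73 × 800 = 584 now, so the wife offers 584, keeping 216.
Round 3 (the husband proposes): the wife can get 216 next round, worth 0.73 × 216 = 157.68 now. The husband offers 157.68 and keeps 800 − 157.68 = 642.32.
Round 2 (the wife proposes): the husband can get 642.32 next round, worth 0.73 × 642.32 = 468.8936 now, so the wife offers 468.8936, keeping 331.1064.
Round 1 (the husband proposes): the wife can get 331.1064 next round, worth 0.73 × 331.1064 = 241.707672 now, so the husband offers 241.707672, keeping 558.292328.

241.71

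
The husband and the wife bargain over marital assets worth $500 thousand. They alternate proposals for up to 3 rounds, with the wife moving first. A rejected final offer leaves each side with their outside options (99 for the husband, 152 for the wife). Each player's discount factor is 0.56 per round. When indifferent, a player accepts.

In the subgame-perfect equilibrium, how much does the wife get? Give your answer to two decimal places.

Round 3 (the wife proposes): the husband gets 99 if talks fail, so the wife offers 99 and keeps 401.
Round 2 (the husband proposes): the wife can get 401 next round, worth 0.56 × 401 = 224.56 now; the husband offers that and keeps 275.44.
Round 1 (the wife proposes): the husband can get 275.44 next round, worth 0.56 × 275.44 = 154.2464 now. The wife offers 154.2464 and keeps 500 − 154.2464 = 345.7536.

345.75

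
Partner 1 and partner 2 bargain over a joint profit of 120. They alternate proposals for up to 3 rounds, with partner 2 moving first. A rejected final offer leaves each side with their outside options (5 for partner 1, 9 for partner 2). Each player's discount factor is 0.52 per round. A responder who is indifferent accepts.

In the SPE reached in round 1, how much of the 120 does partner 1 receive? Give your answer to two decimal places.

31.30

Work backward from the last round.
Round 3 (partner 2 proposes): partner 1 gets 5 if talks fail, so partner 2 offers 5 and keeps 115.
Round 2 (partner 1 proposes): partner 2 can get 115 next round, worth 0.52 × 115 = 59.8 now, so partner 1 offers 59.8, keeping 60.2.
Round 1 (partner 2 proposes): partner 1 can get 60.2 next round, worth 0.52 × 60.2 = 31.304 now. Partner 2 offers 31.304 and keeps 120 − 31.304 = 88.696.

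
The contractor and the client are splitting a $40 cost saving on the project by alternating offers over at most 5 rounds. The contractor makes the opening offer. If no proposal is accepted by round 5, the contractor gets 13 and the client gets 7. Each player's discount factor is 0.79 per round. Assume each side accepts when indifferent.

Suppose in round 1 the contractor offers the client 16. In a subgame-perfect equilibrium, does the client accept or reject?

Round 5 (the contractor proposes): the client gets 7 if talks fail, so the contractor offers 7 and keeps 33.
Round 4 (the client proposes): the contractor can get 33 next round, worth 0.79 × 33 = 26.07 now, so the client offers 26.07, keeping 13.93.
Round 3 (the contractor proposes): the client can get 13.93 next round, worth 0.79 × 13.93 = 11.0047 now. The contractor offers 11.0047 and keeps 40 − 11.0047 = 28.9953.
Round 2 (the client proposes): the contractor can get 28.9953 next round, worth 0.79 × 28.9953 = 22.906287 now. The client offers 22.906287 and keeps 40 − 22.906287 = 17.093713.
So by rejecting in round 1, the client gets 17.093713 next round, worth 0.79 × 17.093713 = 13.50403327 now.
Offer 16 ≥ 13.50403327, so the client accepts.

Accept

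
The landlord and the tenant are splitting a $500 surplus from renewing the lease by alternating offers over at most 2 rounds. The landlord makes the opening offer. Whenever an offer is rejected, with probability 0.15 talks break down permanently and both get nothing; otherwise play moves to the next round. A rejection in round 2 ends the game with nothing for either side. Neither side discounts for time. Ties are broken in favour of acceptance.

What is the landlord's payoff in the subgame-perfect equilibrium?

Round 2 (the tenant proposes): rejection yields 0 for the landlord; the tenant offers 0 and keeps 500.
Round 1 (the landlord proposes): rejecting gives the tenant an expected 0.85 × 500 = 425. The landlord offers 425 and keeps 500 − 425 = 75.

75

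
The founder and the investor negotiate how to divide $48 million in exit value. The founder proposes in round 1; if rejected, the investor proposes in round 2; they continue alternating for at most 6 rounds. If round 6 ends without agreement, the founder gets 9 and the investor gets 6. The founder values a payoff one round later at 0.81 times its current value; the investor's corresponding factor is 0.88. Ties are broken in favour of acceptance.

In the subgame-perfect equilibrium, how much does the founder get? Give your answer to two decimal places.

Round 6 (the investor proposes): the founder gets 9 if talks fail, so the investor offers 9 and keeps 39.
Round 5 (the founder proposes): the investor can get 39 next round, worth 0.88 × 39 = 34.32 now. The founder offers 34.32 and keeps 48 − 34.32 = 13.68.
Round 4 (the investor proposes): the founder can get 13.68 next round, worth 0.81 × 13.68 = 11.0808 now; the investor offers that and keeps 36.9192.
Round 3 (the founder proposes): the investor can get 36.9192 next round, worth 0.88 × 36.9192 = 32.488896 now; the founder offers that and keeps 15.511104.
Round 2 (the investor proposes): the founder can get 15.511104 next round, worth 0.81 × 15.511104 = 12.56399424 now; the investor offers that and keeps 35.43600576.
Round 1 (the founder proposes): the investor can get 35.43600576 next round, worth 0.88 × 35.43600576 = 31.1836850688 now; the founder offers that and keeps 16.8163149312.

16.82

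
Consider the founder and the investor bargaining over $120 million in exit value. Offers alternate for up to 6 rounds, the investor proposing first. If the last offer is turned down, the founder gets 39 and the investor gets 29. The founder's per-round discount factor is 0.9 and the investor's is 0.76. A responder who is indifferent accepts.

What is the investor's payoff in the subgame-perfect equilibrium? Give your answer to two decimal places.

Round 6 (the founder proposes): the investor gets 29 if talks fail, so the founder offers 29 and keeps 91.
Round 5 (the investor proposes): the founder can get 91 next round, worth 0.9 × 91 = 81.9 now, so the investor offers 81.9, keeping 38.1.
Round 4 (the founder proposes): the investor can get 38.1 next round, worth 0.76 × 38.1 = 28.956 now. The founder offers 28.956 and keeps 120 − 28.956 = 91.044.
Round 3 (the investor proposes): the founder can get 91.044 next round, worth 0.9 × 91.044 = 81.9396 now; the investor offers that and keeps 38.0604.
Round 2 (the founder proposes): the investor can get 38.0604 next round, worth 0.76 × 38.0604 = 28.925904 now, so the founder offers 28.925904, keeping 91.074096.
Round 1 (the investor proposes): the founder can get 91.074096 next round, worth 0.9 × 91.074096 = 81.9666864 now, so the investor offers 81.9666864, keeping 38.0333136.

38.03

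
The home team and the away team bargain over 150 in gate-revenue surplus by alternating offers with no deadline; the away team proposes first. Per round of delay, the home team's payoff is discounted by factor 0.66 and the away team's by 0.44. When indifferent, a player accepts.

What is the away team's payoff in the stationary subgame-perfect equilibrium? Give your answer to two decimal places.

71.87

In a stationary SPE each proposer offers the other exactly their discounted continuation value.
If the away team keeps x when proposing and the home team keeps y when proposing, then x = 150 − 0.66y and y = 150 − 0.44x.
Solving: x = 150(1 − 0.66) / (1 − 0.44·0.66) = 51 / 0.7096 ≈ 71.8715.
The home team gets 150 − 71.8715 ≈ 78.1285.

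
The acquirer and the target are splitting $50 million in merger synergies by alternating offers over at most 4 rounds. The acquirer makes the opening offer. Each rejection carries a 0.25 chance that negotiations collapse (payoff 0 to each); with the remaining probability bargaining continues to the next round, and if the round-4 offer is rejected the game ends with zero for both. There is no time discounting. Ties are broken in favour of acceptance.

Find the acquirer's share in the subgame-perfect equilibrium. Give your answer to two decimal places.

19.53

Round 4 (the target proposes): the acquirer will accept anything ≥ 0, so the target offers 0 and keeps 50.
Round 3 (the acquirer proposes): rejecting gives the target an expected 0.75 × 50 = 37.5; the acquirer offers that and keeps 12.5.
Round 2 (the target proposes): rejecting gives the acquirer an expected 0.75 × 12.5 = 9.375, so the target offers 9.375, keeping 40.625.
Round 1 (the acquirer proposes): rejecting gives the target an expected 0.75 × 40.625 = 30.46875; the acquirer offers that and keeps 19.53125.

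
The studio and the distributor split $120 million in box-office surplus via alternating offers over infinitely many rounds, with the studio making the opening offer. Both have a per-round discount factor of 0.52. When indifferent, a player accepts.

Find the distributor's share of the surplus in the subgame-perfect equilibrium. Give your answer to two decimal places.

When the studio proposes, the distributor accepts any offer worth at least 0.52 times what the distributor would get by proposing next round; and vice versa.
This gives x = 120 − 0.52y and y = 120 − 0.52x, where x and y are each side's share when it proposes.
Hence (1 − 0.52·0.52)x = 120(1 − 0.52), i.e. 0.7296·x = 57.6.
x ≈ 78.9474; the distributor's share is 120 − x ≈ 41.0526.

41.05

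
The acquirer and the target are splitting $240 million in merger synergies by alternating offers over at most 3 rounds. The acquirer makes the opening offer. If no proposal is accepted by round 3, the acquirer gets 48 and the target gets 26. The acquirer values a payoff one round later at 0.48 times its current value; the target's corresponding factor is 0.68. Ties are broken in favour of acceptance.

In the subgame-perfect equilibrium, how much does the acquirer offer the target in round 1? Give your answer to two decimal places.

93.35

By backward induction:
Round 3 (the acquirer proposes): the target gets 26 if talks fail, so the acquirer offers 26 and keeps 214.
Round 2 (the target proposes): the acquirer can get 214 next round, worth 0.48 × 214 = 102.72 now, so the target offers 102.72, keeping 137.28.
Round 1 (the acquirer proposes): the target can get 137.28 next round, worth 0.68 × 137.28 = 93.3504 now, so the acquirer offers 93.3504, keeping 146.6496.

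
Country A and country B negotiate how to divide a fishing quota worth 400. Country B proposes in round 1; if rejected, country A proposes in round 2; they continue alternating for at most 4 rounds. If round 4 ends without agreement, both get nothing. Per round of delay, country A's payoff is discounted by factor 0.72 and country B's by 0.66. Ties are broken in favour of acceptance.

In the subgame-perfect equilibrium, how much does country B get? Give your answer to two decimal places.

165.22

Round 4 (country A proposes): rejection yields 0 for country B; country A offers 0 and keeps 400.
Round 3 (country B proposes): country A can get 400 next round, worth 0.72 × 400 = 288 now. Country B offers 288 and keeps 400 − 288 = 112.
Round 2 (country A proposes): country B can get 112 next round, worth 0.66 × 112 = 73.92 now. Country A offers 73.92 and keeps 400 − 73.92 = 326.08.
Round 1 (country B proposes): country A can get 326.08 next round, worth 0.72 × 326.08 = 234.7776 now; country B offers that and keeps 165.2224.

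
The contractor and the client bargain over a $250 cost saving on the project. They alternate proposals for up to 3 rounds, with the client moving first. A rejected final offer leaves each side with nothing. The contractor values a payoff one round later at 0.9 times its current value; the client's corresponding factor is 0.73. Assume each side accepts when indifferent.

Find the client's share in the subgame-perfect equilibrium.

By backward induction:
Round 3 (the client proposes): the contractor will accept anything ≥ 0, so the client offers 0 and keeps 250.
Round 2 (the contractor proposes): the client can get 250 next round, worth 0.73 × 250 = 182.5 now; the contractor offers that and keeps 67.5.
Round 1 (the client proposes): the contractor can get 67.5 next round, worth 0.9 × 67.5 = 60.75 now. The client offers 60.75 and keeps 250 − 60.75 = 189.25.

189.25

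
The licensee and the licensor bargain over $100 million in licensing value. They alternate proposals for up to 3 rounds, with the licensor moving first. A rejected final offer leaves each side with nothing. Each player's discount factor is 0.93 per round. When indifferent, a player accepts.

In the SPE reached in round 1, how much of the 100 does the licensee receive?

Round 3 (the licensor proposes): rejection yields 0 for the licensee; the licensor offers 0 and keeps 100.
Round 2 (the licensee proposes): the licensor can get 100 next round, worth 0.93 × 100 = 93 now; the licensee offers that and keeps 7.
Round 1 (the licensor proposes): the licensee can get 7 next round, worth 0.93 × 7 = 6.51 now. The licensor offers 6.51 and keeps 100 − 6.51 = 93.49.

6.51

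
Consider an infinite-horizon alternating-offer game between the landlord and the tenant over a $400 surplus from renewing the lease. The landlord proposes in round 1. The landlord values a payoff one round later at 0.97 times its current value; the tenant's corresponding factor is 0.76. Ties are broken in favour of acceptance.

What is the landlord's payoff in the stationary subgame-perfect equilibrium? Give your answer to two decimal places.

365.30

When the landlord proposes, the tenant accepts any offer worth at least 0.76 times what the tenant would get by proposing next round; and vice versa.
This gives x = 400 − 0.76y and y = 400 − 0.97x, where x and y are each side's share when it proposes.
Hence (1 − 0.76·0.97)x = 400(1 − 0.76), i.e. 0.2628·x = 96.
x ≈ 365.2968; the tenant's share is 400 − x ≈ 34.7032.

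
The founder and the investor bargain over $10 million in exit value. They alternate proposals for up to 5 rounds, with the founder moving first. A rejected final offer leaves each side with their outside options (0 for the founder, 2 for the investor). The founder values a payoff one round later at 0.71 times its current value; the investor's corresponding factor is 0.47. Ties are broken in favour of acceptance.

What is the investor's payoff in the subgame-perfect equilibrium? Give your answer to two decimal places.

Round 5 (the founder proposes): the investor gets 2 if talks fail, so the founder offers 2 and keeps 8.
Round 4 (the investor proposes): the founder can get 8 next round, worth 0.71 × 8 = 5.68 now; the investor offers that and keeps 4.32.
Round 3 (the founder proposes): the investor can get 4.32 next round, worth 0.47 × 4.32 = 2.0304 now; the founder offers that and keeps 7.9696.
Round 2 (the investor proposes): the founder can get 7.9696 next round, worth 0.71 × 7.9696 = 5.658416 now, so the investor offers 5.658416, keeping 4.341584.
Round 1 (the founder proposes): the investor can get 4.341584 next round, worth 0.47 × 4.341584 = 2.04054448 now. The founder offers 2.04054448 and keeps 10 − 2.04054448 = 7.95945552.

2.04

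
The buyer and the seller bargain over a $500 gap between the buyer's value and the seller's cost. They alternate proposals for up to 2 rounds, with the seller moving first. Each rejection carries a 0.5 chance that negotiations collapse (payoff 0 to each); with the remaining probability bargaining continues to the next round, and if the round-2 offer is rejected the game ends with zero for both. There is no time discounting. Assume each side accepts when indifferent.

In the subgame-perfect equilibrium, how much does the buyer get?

Round 2 (the buyer proposes): the seller will accept anything ≥ 0, so the buyer offers 0 and keeps 500.
Round 1 (the seller proposes): rejecting gives the buyer an expected 0.5 × 500 = 250; the seller offers that and keeps 250.

250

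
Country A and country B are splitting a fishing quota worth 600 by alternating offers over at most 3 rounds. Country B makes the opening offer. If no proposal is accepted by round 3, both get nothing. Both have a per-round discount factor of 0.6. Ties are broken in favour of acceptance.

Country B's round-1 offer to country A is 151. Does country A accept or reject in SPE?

Work out country A's continuation value if the offer is rejected.
Round 3 (country B proposes): country A will accept anything ≥ 0, so country B offers 0 and keeps 600.
Round 2 (country A proposes): country B can get 600 next round, worth 0.6 × 600 = 360 now, so country A offers 360, keeping 240.
So by rejecting in round 1, country A gets 240 next round, worth 0.6 × 240 = 144 now.
Offer 151 ≥ 144, so country A accepts.

Accept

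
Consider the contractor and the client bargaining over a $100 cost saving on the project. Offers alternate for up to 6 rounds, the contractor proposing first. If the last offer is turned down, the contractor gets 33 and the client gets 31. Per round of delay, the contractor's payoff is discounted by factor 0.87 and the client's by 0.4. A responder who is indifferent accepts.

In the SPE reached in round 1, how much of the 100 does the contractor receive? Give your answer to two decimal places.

Round 6 (the client proposes): the contractor gets 33 if talks fail, so the client offers 33 and keeps 67.
Round 5 (the contractor proposes): the client can get 67 next round, worth 0.4 × 67 = 26.8 now. The contractor offers 26.8 and keeps 100 − 26.8 = 73.2.
Round 4 (the client proposes): the contractor can get 73.2 next round, worth 0.87 × 73.2 = 63.684 now. The client offers 63.684 and keeps 100 − 63.684 = 36.316.
Round 3 (the contractor proposes): the client can get 36.316 next round, worth 0.4 × 36.316 = 14.5264 now. The contractor offers 14.5264 and keeps 100 − 14.5264 = 85.4736.
Round 2 (the client proposes): the contractor can get 85.4736 next round, worth 0.87 × 85.4736 = 74.362032 now, so the client offers 74.362032, keeping 25.637968.
Round 1 (the contractor proposes): the client can get 25.637968 next round, worth 0.4 × 25.637968 = 10.2551872 now; the contractor offers that and keeps 89.7448128.

89.74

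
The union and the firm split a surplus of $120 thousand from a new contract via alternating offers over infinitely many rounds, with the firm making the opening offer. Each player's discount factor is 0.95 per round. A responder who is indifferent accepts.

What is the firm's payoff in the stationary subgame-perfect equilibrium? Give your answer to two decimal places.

61.54

When the firm proposes, the union accepts any offer worth at least 0.95 times what the union would get by proposing next round; and vice versa.
This gives x = 120 − 0.95y and y = 120 − 0.95x, where x and y are each side's share when it proposes.
Hence (1 − 0.95·0.95)x = 120(1 − 0.95), i.e. 0.0975·x = 6.
x ≈ 61.5385; the union's share is 120 − x ≈ 58.4615.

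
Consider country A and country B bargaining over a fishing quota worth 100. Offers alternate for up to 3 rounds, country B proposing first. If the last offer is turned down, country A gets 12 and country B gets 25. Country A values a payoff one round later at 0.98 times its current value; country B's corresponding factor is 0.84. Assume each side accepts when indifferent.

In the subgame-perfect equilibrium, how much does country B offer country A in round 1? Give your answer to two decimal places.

25.56

Round 3 (country B proposes): country A gets 12 if talks fail, so country B offers 12 and keeps 88.
Round 2 (country A proposes): country B can get 88 next round, worth 0.84 × 88 = 73.92 now. Country A offers 73.92 and keeps 100 − 73.92 = 26.08.
Round 1 (country B proposes): country A can get 26.08 next round, worth 0.98 × 26.08 = 25.5584 now; country B offers that and keeps 74.4416.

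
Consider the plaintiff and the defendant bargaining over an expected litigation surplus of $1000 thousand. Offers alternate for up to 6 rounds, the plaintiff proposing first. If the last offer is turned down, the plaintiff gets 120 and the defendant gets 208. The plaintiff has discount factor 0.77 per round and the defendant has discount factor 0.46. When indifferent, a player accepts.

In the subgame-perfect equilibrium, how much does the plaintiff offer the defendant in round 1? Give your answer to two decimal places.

By backward induction:
Round 6 (the defendant proposes): the plaintiff gets 120 if talks fail, so the defendant offers 120 and keeps 880.
Round 5 (the plaintiff proposes): the defendant can get 880 next round, worth 0.46 × 880 = 404.8 now; the plaintiff offers that and keeps 595.2.
Round 4 (the defendant proposes): the plaintiff can get 595.2 next round, worth 0.77 × 595.2 = 458.304 now, so the defendant offers 458.304, keeping 541.696.
Round 3 (the plaintiff proposes): the defendant can get 541.696 next round, worth 0.46 × 541.696 = 249.18016 now, so the plaintiff offers 249.18016, keeping 750.81984.
Round 2 (the defendant proposes): the plaintiff can get 750.81984 next round, worth 0.77 × 750.81984 = 578.1312768 now; the defendant offers that and keeps 421.8687232.
Round 1 (the plaintiff proposes): the defendant can get 421.8687232 next round, worth 0.46 × 421.8687232 = 194.059612672 now. The plaintiff offers 194.059612672 and keeps 1000 − 194.059612672 = 805.940387328.

194.06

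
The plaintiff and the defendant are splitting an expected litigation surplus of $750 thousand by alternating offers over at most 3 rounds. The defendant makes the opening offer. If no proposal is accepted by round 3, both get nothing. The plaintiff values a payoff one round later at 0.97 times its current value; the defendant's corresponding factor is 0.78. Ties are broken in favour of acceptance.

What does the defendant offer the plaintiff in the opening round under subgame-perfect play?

160.05

Round 3 (the defendant proposes): rejection yields 0 for the plaintiff; the defendant offers 0 and keeps 750.
Round 2 (the plaintiff proposes): the defendant can get 750 next round, worth 0.78 × 750 = 585 now; the plaintiff offers that and keeps 165.
Round 1 (the defendant proposes): the plaintiff can get 165 next round, worth 0.97 × 165 = 160.05 now, so the defendant offers 160.05, keeping 589.95.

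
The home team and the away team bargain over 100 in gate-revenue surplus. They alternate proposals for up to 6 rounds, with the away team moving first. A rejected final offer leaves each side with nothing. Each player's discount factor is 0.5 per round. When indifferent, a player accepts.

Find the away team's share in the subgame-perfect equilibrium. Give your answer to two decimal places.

65.63

Round 6 (the home team proposes): rejection yields 0 for the away team; the home team offers 0 and keeps 100.
Round 5 (the away team proposes): the home team can get 100 next round, worth 0.5 × 100 = 50 now; the away team offers that and keeps 50.
Round 4 (the home team proposes): the away team can get 50 next round, worth 0.5 × 50 = 25 now. The home team offers 25 and keeps 100 − 25 = 75.
Round 3 (the away team proposes): the home team can get 75 next round, worth 0.5 × 75 = 37.5 now, so the away team offers 37.5, keeping 62.5.
Round 2 (the home team proposes): the away team can get 62.5 next round, worth 0.5 × 62.5 = 31.25 now, so the home team offers 31.25, keeping 68.75.
Round 1 (the away team proposes): the home team can get 68.75 next round, worth 0.5 × 68.75 = 34.375 now. The away team offers 34.375 and keeps 100 − 34.375 = 65.625.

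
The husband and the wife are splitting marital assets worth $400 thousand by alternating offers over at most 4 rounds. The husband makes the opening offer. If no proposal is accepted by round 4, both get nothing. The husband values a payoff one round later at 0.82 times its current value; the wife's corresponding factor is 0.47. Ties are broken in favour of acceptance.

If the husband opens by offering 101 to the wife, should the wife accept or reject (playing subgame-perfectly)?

Round 4 (the wife proposes): rejection yields 0 for the husband; the wife offers 0 and keeps 400.
Round 3 (the husband proposes): the wife can get 400 next round, worth 0.47 × 400 = 188 now. The husband offers 188 and keeps 400 − 188 = 212.
Round 2 (the wife proposes): the husband can get 212 next round, worth 0.82 × 212 = 173.84 now. The wife offers 173.84 and keeps 400 − 173.84 = 226.16.
So by rejecting in round 1, the wife gets 226.16 next round, worth 0.47 × 226.16 = 106.2952 now.
Offer 101 < 106.2952, so the wife rejects.

Reject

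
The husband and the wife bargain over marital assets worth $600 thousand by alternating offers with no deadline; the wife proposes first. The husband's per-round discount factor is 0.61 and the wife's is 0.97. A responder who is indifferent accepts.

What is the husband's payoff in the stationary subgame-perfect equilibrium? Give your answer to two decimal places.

Let x be the wife's share when the wife proposes and y be the husband's share when the husband proposes.
The husband accepts iff offered ≥ 0.61·y, so x = 600 − 0.61y. Symmetrically y = 600 − 0.97x.
Substituting: x = 600 − 0.61(600 − 0.97x), giving x(1 − 0.97·0.61) = 600(1 − 0.61).
So x = 600 × 0.39 / 0.4083 ≈ 573.1080, and the husband receives 600 − x ≈ 26.8920.

26.89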